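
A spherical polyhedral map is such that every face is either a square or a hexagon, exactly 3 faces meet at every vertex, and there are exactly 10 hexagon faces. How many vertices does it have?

28

Let x be the number of squares; then F = 10 + x.
Edge–face incidences: 2E = 6·10 + 4·x = 60 + 4x.
Every vertex has degree 3, so 3V = 2E.
Euler: V − E + F = 2 ⇒ (2E)/3 − E + (10 + x) = 2.
Multiply by 6: 2·(2E) − 3·(2E) + 6·(10 + x) = 12, i.e. 60 + 6x − (60 + 4x) = 12.
Collecting terms: 2x = 12, so x = 6.
Then 2E = 60 + 4·6 = 84, so E = 42, V = 2E/3 = 28, F = 10 + 6 = 16.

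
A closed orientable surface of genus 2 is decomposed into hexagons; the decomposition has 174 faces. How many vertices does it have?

χ = 2 − 2·2 = -2, and every face is a hexagon so 6F = 2E.
E = 6·174/2 = 522. Then V = -2 + E − F = -2 + 522 − 174 = 346.

346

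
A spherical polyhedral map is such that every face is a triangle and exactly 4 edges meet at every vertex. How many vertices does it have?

6

Each face has 3 edges and each edge borders two faces, so 2E = 3F.
Each vertex has degree 4, so 4V = 2E and hence V = 3F/4.
Euler: V − E + F = 2 ⇒ (3F/4) − (3F/2) + F = 2.
Multiply by 8: (6 − 12 + 8)F = 16, i.e. 2F = 16.
So F = 8, E = 3·8/2 = 12, V = 3·8/4 = 6.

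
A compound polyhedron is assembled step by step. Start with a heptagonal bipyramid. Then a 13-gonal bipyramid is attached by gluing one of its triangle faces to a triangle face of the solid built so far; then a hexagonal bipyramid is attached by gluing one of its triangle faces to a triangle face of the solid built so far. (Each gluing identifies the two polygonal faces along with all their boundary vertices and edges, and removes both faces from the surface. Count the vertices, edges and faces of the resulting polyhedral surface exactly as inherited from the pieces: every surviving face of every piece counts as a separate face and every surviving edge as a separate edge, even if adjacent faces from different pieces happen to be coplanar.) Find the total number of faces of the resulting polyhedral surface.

A heptagonal bipyramid: V=9, E=21, F=14.
Attach a 13-gonal bipyramid (V=15, E=39, F=26) along a 3-gon: merge 3 vertices and 3 edges, delete both glued faces → V=21, E=57, F=38.
Attach a hexagonal bipyramid (V=8, E=18, F=12) along a 3-gon: merge 3 vertices and 3 edges, delete both glued faces → V=26, E=72, F=48.
Check: V − E + F = 26 − 72 + 48 = 2.

48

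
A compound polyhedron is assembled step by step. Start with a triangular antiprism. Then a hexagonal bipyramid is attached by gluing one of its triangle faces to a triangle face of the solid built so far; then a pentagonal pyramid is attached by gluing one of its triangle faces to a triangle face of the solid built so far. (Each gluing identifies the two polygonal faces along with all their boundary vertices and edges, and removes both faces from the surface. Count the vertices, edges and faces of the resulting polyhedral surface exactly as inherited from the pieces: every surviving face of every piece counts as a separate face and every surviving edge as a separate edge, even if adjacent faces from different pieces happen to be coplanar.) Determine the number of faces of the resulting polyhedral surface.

A triangular antiprism: V=6, E=12, F=8.
Attach a hexagonal bipyramid (V=8, E=18, F=12) along a 3-gon: merge 3 vertices and 3 edges, delete both glued faces → V=11, E=27, F=18.
Attach a pentagonal pyramid (V=6, E=10, F=6) along a 3-gon: merge 3 vertices and 3 edges, delete both glued faces → V=14, E=34, F=22.
Check: V − E + F = 14 − 34 + 22 = 2.

22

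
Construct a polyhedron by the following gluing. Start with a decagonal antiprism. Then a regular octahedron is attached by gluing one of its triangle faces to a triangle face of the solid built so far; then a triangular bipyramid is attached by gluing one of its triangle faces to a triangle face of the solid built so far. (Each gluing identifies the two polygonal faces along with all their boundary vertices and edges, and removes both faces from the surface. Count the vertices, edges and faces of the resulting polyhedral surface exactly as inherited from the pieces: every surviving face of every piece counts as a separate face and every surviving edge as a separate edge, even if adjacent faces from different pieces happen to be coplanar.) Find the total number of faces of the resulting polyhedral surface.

A decagonal antiprism: V=20, E=40, F=22.
Attach a regular octahedron (V=6, E=12, F=8) along a 3-gon: merge 3 vertices and 3 edges, delete both glued faces → V=23, E=49, F=28.
Attach a triangular bipyramid (V=5, E=9, F=6) along a 3-gon: merge 3 vertices and 3 edges, delete both glued faces → V=25, E=55, F=32.
Check: V − E + F = 25 − 55 + 32 = 2.

32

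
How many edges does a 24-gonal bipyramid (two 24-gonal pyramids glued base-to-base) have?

A bipyramid over an n-gon has 2n triangular faces and n + 2 vertices: V = 24 + 2 = 26, E = 3·24 = 72, F = 2·24 = 48.

72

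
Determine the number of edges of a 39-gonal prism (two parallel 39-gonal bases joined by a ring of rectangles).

117

A prism on an n-gon has two n-gon bases and n rectangular sides: V = 2·39 = 78, E = 3·39 = 117, F = 39 + 2 = 41.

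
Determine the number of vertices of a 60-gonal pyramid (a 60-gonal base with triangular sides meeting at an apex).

A pyramid on an n-gon base has one n-gon and n triangles: V = 60 + 1 = 61, E = 2·60 = 120, F = 60 + 1 = 61.
Check: V − E + F = 61 − 120 + 61 = 2.

61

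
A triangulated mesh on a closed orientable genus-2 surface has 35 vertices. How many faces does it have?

χ = 2 − 2·2 = -2, and every face is a triangle so 3F = 2E.
V − E + F = -2 with E = 3F/2 gives 35 − (3/2 − 1)·F = -2, so F = 74 and E = 111.

74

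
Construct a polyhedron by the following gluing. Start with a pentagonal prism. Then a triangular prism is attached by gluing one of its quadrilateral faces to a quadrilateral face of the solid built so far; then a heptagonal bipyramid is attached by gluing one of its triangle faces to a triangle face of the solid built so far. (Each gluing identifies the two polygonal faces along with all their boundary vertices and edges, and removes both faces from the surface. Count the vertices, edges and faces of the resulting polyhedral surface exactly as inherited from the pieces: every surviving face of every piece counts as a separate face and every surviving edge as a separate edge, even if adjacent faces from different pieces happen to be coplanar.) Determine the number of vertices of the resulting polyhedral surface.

A pentagonal prism: V=10, E=15, F=7.
Attach a triangular prism (V=6, E=9, F=5) along a 4-gon: merge 4 vertices and 4 edges, delete both glued faces → V=12, E=20, F=10.
Attach a heptagonal bipyramid (V=9, E=21, F=14) along a 3-gon: merge 3 vertices and 3 edges, delete both glued faces → V=18, E=38, F=22.
Check: V − E + F = 18 − 38 + 22 = 2.

18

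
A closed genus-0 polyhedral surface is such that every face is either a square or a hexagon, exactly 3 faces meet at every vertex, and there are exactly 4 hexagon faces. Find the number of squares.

6

Let x be the number of squares; then F = 4 + x.
Edge–face incidences: 2E = 6·4 + 4·x = 24 + 4x.
Every vertex has degree 3, so 3V = 2E.
Euler: V − E + F = 2 ⇒ (2E)/3 − E + (4 + x) = 2.
Multiply by 6: 2·(2E) − 3·(2E) + 6·(4 + x) = 12, i.e. 24 + 6x − (24 + 4x) = 12.
Collecting terms: 2x = 12, so x = 6.
Then 2E = 24 + 4·6 = 48, so E = 24, V = 2E/3 = 16, F = 4 + 6 = 10.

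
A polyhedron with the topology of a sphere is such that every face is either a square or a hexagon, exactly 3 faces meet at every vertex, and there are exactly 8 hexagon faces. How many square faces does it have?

6

Let x be the number of squares; then F = 8 + x.
Edge–face incidences: 2E = 6·8 + 4·x = 48 + 4x.
Every vertex has degree 3, so 3V = 2E.
Euler: V − E + F = 2 ⇒ (2E)/3 − E + (8 + x) = 2.
Multiply by 6: 2·(2E) − 3·(2E) + 6·(8 + x) = 12, i.e. 48 + 6x − (48 + 4x) = 12.
Collecting terms: 2x = 12, so x = 6.
Then 2E = 48 + 4·6 = 72, so E = 36, V = 2E/3 = 24, F = 8 + 6 = 14.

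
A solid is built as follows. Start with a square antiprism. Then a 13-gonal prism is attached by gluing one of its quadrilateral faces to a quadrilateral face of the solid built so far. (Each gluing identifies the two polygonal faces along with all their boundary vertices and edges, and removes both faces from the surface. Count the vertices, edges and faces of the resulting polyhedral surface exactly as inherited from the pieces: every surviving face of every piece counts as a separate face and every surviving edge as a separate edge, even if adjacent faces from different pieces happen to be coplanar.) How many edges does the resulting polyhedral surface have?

A square antiprism: V=8, E=16, F=10.
Attach a 13-gonal prism (V=26, E=39, F=15) along a 4-gon: merge 4 vertices and 4 edges, delete both glued faces → V=30, E=51, F=23.
Check: V − E + F = 30 − 51 + 23 = 2.

51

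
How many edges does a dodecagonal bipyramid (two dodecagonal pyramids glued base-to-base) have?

A bipyramid over an n-gon has 2n triangular faces and n + 2 vertices: V = 12 + 2 = 14, E = 3·12 = 36, F = 2·12 = 24.

36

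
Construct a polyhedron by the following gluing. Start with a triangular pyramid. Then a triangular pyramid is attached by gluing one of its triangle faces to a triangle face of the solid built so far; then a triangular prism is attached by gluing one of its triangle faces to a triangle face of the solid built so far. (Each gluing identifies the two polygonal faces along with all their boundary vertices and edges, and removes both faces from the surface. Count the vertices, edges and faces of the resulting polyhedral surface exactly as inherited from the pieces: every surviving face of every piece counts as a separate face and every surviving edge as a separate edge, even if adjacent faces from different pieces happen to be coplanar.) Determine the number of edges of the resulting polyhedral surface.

A triangular pyramid: V=4, E=6, F=4.
Attach a triangular pyramid (V=4, E=6, F=4) along a 3-gon: merge 3 vertices and 3 edges, delete both glued faces → V=5, E=9, F=6.
Attach a triangular prism (V=6, E=9, F=5) along a 3-gon: merge 3 vertices and 3 edges, delete both glued faces → V=8, E=15, F=9.
Check: V − E + F = 8 − 15 + 9 = 2.

15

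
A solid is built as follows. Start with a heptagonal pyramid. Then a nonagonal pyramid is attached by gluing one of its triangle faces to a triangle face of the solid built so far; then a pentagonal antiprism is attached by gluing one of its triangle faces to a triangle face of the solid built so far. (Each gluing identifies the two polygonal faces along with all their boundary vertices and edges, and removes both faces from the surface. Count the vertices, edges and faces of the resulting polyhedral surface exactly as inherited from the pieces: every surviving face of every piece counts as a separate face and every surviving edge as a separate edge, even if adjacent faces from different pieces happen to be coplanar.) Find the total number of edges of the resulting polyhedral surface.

A heptagonal pyramid: V=8, E=14, F=8.
Attach a nonagonal pyramid (V=10, E=18, F=10) along a 3-gon: merge 3 vertices and 3 edges, delete both glued faces → V=15, E=29, F=16.
Attach a pentagonal antiprism (V=10, E=20, F=12) along a 3-gon: merge 3 vertices and 3 edges, delete both glued faces → V=22, E=46, F=26.
Check: V − E + F = 22 − 46 + 26 = 2.

46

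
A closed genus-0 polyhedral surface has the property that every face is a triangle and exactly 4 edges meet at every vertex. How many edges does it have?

12

Each face has 3 edges and each edge borders two faces, so 2E = 3F.
Each vertex has degree 4, so 4V = 2E and hence V = 3F/4.
Euler: V − E + F = 2 ⇒ (3F/4) − (3F/2) + F = 2.
Multiply by 8: (6 − 12 + 8)F = 16, i.e. 2F = 16.
So F = 8, E = 3·8/2 = 12, V = 3·8/4 = 6.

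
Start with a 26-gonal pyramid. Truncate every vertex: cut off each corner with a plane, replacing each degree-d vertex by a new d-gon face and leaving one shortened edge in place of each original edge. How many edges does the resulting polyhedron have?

156

The base solid has V = 27, E = 52, F = 27.
Truncation replaces each original edge-end by a new vertex, so V′ = 2E = 104.
Each original edge survives, and each old vertex of degree d contributes d new edges; summing degrees gives Σd = 2E, so E′ = E + 2E = 3E = 156.
Each original face survives and each original vertex becomes one new face: F′ = F + V = 54.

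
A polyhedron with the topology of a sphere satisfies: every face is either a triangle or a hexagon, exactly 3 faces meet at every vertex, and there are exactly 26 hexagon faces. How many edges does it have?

Let x be the number of triangles; then F = 26 + x.
Edge–face incidences: 2E = 6·26 + 3·x = 156 + 3x.
Every vertex has degree 3, so 3V = 2E.
Euler: V − E + F = 2 ⇒ (2E)/3 − E + (26 + x) = 2.
Multiply by 6: 2·(2E) − 3·(2E) + 6·(26 + x) = 12, i.e. 156 + 6x − (156 + 3x) = 12.
Collecting terms: 3x = 12, so x = 4.
Then 2E = 156 + 3·4 = 168, so E = 84, V = 2E/3 = 56, F = 26 + 4 = 30.

84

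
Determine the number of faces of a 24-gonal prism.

26

A prism on an n-gon has two n-gon bases and n rectangular sides: V = 2·24 = 48, E = 3·24 = 72, F = 24 + 2 = 26.
Check: V − E + F = 48 − 72 + 26 = 2.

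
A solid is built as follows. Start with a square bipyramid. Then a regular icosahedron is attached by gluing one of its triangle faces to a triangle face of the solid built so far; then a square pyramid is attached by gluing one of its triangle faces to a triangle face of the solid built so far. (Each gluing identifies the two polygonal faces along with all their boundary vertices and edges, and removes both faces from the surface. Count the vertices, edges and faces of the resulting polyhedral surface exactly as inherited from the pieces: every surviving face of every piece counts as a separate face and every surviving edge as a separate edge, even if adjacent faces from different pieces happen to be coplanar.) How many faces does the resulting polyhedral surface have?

A square bipyramid: V=6, E=12, F=8.
Attach a regular icosahedron (V=12, E=30, F=20) along a 3-gon: merge 3 vertices and 3 edges, delete both glued faces → V=15, E=39, F=26.
Attach a square pyramid (V=5, E=8, F=5) along a 3-gon: merge 3 vertices and 3 edges, delete both glued faces → V=17, E=44, F=29.
Check: V − E + F = 17 − 44 + 29 = 2.

29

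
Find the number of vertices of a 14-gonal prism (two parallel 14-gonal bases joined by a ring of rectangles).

28

A prism on an n-gon has two n-gon bases and n rectangular sides: V = 2·14 = 28, E = 3·14 = 42, F = 14 + 2 = 16.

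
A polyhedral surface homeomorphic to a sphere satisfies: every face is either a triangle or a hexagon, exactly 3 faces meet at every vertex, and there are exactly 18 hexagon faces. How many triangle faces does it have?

Let x be the number of triangles; then F = 18 + x.
Edge–face incidences: 2E = 6·18 + 3·x = 108 + 3x.
Every vertex has degree 3, so 3V = 2E.
Euler: V − E + F = 2 ⇒ (2E)/3 − E + (18 + x) = 2.
Multiply by 6: 2·(2E) − 3·(2E) + 6·(18 + x) = 12, i.e. 108 + 6x − (108 + 3x) = 12.
Collecting terms: 3x = 12, so x = 4.
Then 2E = 108 + 3·4 = 120, so E = 60, V = 2E/3 = 40, F = 18 + 4 = 22.

4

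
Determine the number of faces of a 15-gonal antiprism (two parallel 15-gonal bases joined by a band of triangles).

32

An antiprism on an n-gon has two n-gon caps and 2n triangles: V = 2·15 = 30, E = 4·15 = 60, F = 2·15 + 2 = 32.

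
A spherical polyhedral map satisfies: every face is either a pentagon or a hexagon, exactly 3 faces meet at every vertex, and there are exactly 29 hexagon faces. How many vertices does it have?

78

Let x be the number of pentagons; then F = 29 + x.
Edge–face incidences: 2E = 6·29 + 5·x = 174 + 5x.
Every vertex has degree 3, so 3V = 2E.
Euler: V − E + F = 2 ⇒ (2E)/3 − E + (29 + x) = 2.
Multiply by 6: 2·(2E) − 3·(2E) + 6·(29 + x) = 12, i.e. 174 + 6x − (174 + 5x) = 12.
Collecting terms: x = 12.
Then 2E = 174 + 5·12 = 234, so E = 117, V = 2E/3 = 78, F = 29 + 12 = 41.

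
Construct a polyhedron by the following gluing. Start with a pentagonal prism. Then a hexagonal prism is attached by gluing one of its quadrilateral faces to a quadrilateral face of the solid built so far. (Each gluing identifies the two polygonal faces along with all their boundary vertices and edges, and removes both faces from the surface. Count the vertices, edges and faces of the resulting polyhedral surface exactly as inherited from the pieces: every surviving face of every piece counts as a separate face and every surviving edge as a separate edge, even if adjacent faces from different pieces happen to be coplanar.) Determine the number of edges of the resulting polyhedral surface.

A pentagonal prism: V=10, E=15, F=7.
Attach a hexagonal prism (V=12, E=18, F=8) along a 4-gon: merge 4 vertices and 4 edges, delete both glued faces → V=18, E=29, F=13.
Check: V − E + F = 18 − 29 + 13 = 2.

29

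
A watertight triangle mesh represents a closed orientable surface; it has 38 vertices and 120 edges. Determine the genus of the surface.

2

Every face is a triangle and each edge borders two faces, so 3F = 2·120, giving F = 80.
χ = V − E + F = 38 − 120 + 80 = -2.
For a closed orientable surface χ = 2 − 2g, so g = (2 − (-2))/2 = 2.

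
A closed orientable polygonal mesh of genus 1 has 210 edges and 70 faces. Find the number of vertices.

140

For a closed orientable surface of genus 1, χ = 2 − 2·1 = 0.
V = 0 + E − F = 0 + 210 − 70 = 140.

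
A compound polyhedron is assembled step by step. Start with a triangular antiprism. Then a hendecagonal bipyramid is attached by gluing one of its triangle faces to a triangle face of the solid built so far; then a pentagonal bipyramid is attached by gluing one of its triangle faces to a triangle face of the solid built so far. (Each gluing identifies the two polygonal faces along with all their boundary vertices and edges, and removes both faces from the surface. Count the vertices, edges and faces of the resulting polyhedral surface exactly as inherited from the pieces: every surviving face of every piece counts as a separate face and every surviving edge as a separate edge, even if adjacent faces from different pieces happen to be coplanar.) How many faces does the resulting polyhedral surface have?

36

A triangular antiprism: V=6, E=12, F=8.
Attach a hendecagonal bipyramid (V=13, E=33, F=22) along a 3-gon: merge 3 vertices and 3 edges, delete both glued faces → V=16, E=42, F=28.
Attach a pentagonal bipyramid (V=7, E=15, F=10) along a 3-gon: merge 3 vertices and 3 edges, delete both glued faces → V=20, E=54, F=36.
Check: V − E + F = 20 − 54 + 36 = 2.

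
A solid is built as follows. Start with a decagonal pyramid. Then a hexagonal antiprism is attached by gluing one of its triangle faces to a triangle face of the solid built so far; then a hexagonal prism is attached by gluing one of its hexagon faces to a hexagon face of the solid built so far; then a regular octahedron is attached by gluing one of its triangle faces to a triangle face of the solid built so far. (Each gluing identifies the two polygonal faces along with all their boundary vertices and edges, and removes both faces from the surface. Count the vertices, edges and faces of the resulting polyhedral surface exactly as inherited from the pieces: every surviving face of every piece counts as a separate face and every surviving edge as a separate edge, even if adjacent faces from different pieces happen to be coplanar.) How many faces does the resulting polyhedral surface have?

A decagonal pyramid: V=11, E=20, F=11.
Attach a hexagonal antiprism (V=12, E=24, F=14) along a 3-gon: merge 3 vertices and 3 edges, delete both glued faces → V=20, E=41, F=23.
Attach a hexagonal prism (V=12, E=18, F=8) along a 6-gon: merge 6 vertices and 6 edges, delete both glued faces → V=26, E=53, F=29.
Attach a regular octahedron (V=6, E=12, F=8) along a 3-gon: merge 3 vertices and 3 edges, delete both glued faces → V=29, E=62, F=35.
Check: V − E + F = 29 − 62 + 35 = 2.

35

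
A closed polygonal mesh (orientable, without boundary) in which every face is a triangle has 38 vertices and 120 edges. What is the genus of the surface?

2

Every face is a triangle and each edge borders two faces, so 3F = 2·120, giving F = 80.
χ = V − E + F = 38 − 120 + 80 = -2.
For a closed orientable surface χ = 2 − 2g, so g = (2 − (-2))/2 = 2.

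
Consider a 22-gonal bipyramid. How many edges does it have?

66

A bipyramid over an n-gon has 2n triangular faces and n + 2 vertices: V = 22 + 2 = 24, E = 3·22 = 66, F = 2·22 = 44.
Check: V − E + F = 24 − 66 + 44 = 2.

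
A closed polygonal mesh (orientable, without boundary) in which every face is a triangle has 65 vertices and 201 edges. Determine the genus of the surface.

2

Every face is a triangle and each edge borders two faces, so 3F = 2·201, giving F = 134.
χ = V − E + F = 65 − 201 + 134 = -2.
For a closed orientable surface χ = 2 − 2g, so g = (2 − (-2))/2 = 2.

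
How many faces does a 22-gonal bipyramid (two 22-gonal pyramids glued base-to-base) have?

44

A bipyramid over an n-gon has 2n triangular faces and n + 2 vertices: V = 22 + 2 = 24, E = 3·22 = 66, F = 2·22 = 44.
Check: V − E + F = 24 − 66 + 44 = 2.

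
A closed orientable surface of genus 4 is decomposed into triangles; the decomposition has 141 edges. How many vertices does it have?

χ = 2 − 2·4 = -6, and every face is a triangle so 3F = 2E.
F = 2E/3 = 94. Then V = -6 + E − F = -6 + 141 − 94 = 41.

41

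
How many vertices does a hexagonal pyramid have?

7

A pyramid on an n-gon base has one n-gon and n triangles: V = 6 + 1 = 7, E = 2·6 = 12, F = 6 + 1 = 7.
Check: V − E + F = 7 − 12 + 7 = 2.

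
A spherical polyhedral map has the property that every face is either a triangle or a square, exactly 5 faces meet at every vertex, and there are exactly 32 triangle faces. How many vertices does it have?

24

Let x be the number of squares; then F = 32 + x.
Edge–face incidences: 2E = 3·32 + 4·x = 96 + 4x.
Every vertex has degree 5, so 5V = 2E.
Euler: V − E + F = 2 ⇒ (2E)/5 − E + (32 + x) = 2.
Multiply by 10: 2·(2E) − 5·(2E) + 10·(32 + x) = 20, i.e. 320 + 10x − 3·(96 + 4x) = 20.
Collecting terms: −2x + 32 = 20, so −2x = −12, so x = 6.
Then 2E = 96 + 4·6 = 120, so E = 60, V = 2E/5 = 24, F = 32 + 6 = 38.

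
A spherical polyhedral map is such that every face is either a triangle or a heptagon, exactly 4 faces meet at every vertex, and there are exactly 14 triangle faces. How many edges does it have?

28

Let x be the number of heptagons; then F = 14 + x.
Edge–face incidences: 2E = 3·14 + 7·x = 42 + 7x.
Every vertex has degree 4, so 4V = 2E.
Euler: V − E + F = 2 ⇒ (2E)/4 − E + (14 + x) = 2.
Multiply by 8: 2·(2E) − 4·(2E) + 8·(14 + x) = 16, i.e. 112 + 8x − 2·(42 + 7x) = 16.
Collecting terms: −6x + 28 = 16, so −6x = −12, so x = 2.
Then 2E = 42 + 7·2 = 56, so E = 28, V = 2E/4 = 14, F = 14 + 2 = 16.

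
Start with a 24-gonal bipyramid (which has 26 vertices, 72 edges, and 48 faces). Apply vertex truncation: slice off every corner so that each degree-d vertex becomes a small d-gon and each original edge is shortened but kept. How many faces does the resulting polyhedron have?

Truncation replaces each original edge-end by a new vertex, so V′ = 2E = 144.
Each original edge survives, and each old vertex of degree d contributes d new edges; summing degrees gives Σd = 2E, so E′ = E + 2E = 3E = 216.
Each original face survives and each original vertex becomes one new face: F′ = F + V = 74.

74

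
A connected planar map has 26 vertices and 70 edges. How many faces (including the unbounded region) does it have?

Euler's formula for a connected plane graph: V − E + F = 2, so F = 2 − 26 + 70 = 46.

46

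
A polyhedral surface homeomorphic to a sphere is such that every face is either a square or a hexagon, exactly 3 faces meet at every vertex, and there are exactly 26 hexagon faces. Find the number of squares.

6

Let x be the number of squares; then F = 26 + x.
Edge–face incidences: 2E = 6·26 + 4·x = 156 + 4x.
Every vertex has degree 3, so 3V = 2E.
Euler: V − E + F = 2 ⇒ (2E)/3 − E + (26 + x) = 2.
Multiply by 6: 2·(2E) − 3·(2E) + 6·(26 + x) = 12, i.e. 156 + 6x − (156 + 4x) = 12.
Collecting terms: 2x = 12, so x = 6.
Then 2E = 156 + 4·6 = 180, so E = 90, V = 2E/3 = 60, F = 26 + 6 = 32.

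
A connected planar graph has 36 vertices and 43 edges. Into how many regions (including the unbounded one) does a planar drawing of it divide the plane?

9

Euler's formula for a connected plane graph: V − E + F = 2, so F = 2 − 36 + 43 = 9.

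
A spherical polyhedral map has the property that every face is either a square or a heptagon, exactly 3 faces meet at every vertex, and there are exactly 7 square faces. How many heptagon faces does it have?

2

Let x be the number of heptagons; then F = 7 + x.
Edge–face incidences: 2E = 4·7 + 7·x = 28 + 7x.
Every vertex has degree 3, so 3V = 2E.
Euler: V − E + F = 2 ⇒ (2E)/3 − E + (7 + x) = 2.
Multiply by 6: 2·(2E) − 3·(2E) + 6·(7 + x) = 12, i.e. 42 + 6x − (28 + 7x) = 12.
Collecting terms: −x + 14 = 12, so −x = −2, so x = 2.
Then 2E = 28 + 7·2 = 42, so E = 21, V = 2E/3 = 14, F = 7 + 2 = 9.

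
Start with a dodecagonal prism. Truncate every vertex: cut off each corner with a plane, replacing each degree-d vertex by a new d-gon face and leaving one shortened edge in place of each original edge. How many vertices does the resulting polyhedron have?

The base solid has V = 24, E = 36, F = 14.
Truncation replaces each original edge-end by a new vertex, so V′ = 2E = 72.
Each original edge survives, and each old vertex of degree d contributes d new edges; summing degrees gives Σd = 2E, so E′ = E + 2E = 3E = 108.
Each original face survives and each original vertex becomes one new face: F′ = F + V = 38.

72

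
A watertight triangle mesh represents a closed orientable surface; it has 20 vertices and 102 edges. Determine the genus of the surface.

Every face is a triangle and each edge borders two faces, so 3F = 2·102, giving F = 68.
χ = V − E + F = 20 − 102 + 68 = -14.
For a closed orientable surface χ = 2 − 2g, so g = (2 − (-14))/2 = 8.

8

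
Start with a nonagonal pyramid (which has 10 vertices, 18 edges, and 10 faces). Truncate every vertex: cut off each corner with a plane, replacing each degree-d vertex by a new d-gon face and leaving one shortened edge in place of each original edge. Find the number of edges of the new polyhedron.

Truncation replaces each original edge-end by a new vertex, so V′ = 2E = 36.
Each original edge survives, and each old vertex of degree d contributes d new edges; summing degrees gives Σd = 2E, so E′ = E + 2E = 3E = 54.
Each original face survives and each original vertex becomes one new face: F′ = F + V = 20.

54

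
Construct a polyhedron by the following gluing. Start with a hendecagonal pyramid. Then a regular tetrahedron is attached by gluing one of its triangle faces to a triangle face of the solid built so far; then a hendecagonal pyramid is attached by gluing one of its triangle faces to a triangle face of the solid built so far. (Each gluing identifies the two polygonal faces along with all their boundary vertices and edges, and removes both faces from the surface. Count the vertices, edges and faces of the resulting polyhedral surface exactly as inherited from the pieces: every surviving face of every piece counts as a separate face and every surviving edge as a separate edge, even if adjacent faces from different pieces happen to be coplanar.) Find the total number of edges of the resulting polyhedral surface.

A hendecagonal pyramid: V=12, E=22, F=12.
Attach a regular tetrahedron (V=4, E=6, F=4) along a 3-gon: merge 3 vertices and 3 edges, delete both glued faces → V=13, E=25, F=14.
Attach a hendecagonal pyramid (V=12, E=22, F=12) along a 3-gon: merge 3 vertices and 3 edges, delete both glued faces → V=22, E=44, F=24.
Check: V − E + F = 22 − 44 + 24 = 2.

44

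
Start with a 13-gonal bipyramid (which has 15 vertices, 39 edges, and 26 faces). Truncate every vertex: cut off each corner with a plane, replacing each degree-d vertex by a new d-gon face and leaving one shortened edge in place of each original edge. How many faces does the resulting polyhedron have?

Truncation replaces each original edge-end by a new vertex, so V′ = 2E = 78.
Each original edge survives, and each old vertex of degree d contributes d new edges; summing degrees gives Σd = 2E, so E′ = E + 2E = 3E = 117.
Each original face survives and each original vertex becomes one new face: F′ = F + V = 41.

41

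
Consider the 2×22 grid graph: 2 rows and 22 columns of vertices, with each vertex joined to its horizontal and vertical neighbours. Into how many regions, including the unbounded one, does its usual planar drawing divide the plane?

22

The grid has V = 2·22 = 44 vertices and E = 2·21 + 22·1 = 64 edges.
F = 2 − V + E = 2 − 44 + 64 = 22.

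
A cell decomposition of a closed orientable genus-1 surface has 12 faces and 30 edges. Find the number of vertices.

18

For a closed orientable surface of genus 1, χ = 2 − 2·1 = 0.
V = 0 + E − F = 0 + 30 − 12 = 18.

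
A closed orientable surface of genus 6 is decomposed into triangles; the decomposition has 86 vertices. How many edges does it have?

288

χ = 2 − 2·6 = -10, and every face is a triangle so 3F = 2E.
V − E + F = -10 with E = 3F/2 gives 86 − (3/2 − 1)·F = -10, so F = 192 and E = 288.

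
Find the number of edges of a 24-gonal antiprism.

96

An antiprism on an n-gon has two n-gon caps and 2n triangles: V = 2·24 = 48, E = 4·24 = 96, F = 2·24 + 2 = 50.
Check: V − E + F = 48 − 96 + 50 = 2.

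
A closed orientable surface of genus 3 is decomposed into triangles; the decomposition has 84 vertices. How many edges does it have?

χ = 2 − 2·3 = -4, and every face is a triangle so 3F = 2E.
V − E + F = -4 with E = 3F/2 gives 84 − (3/2 − 1)·F = -4, so F = 176 and E = 264.

264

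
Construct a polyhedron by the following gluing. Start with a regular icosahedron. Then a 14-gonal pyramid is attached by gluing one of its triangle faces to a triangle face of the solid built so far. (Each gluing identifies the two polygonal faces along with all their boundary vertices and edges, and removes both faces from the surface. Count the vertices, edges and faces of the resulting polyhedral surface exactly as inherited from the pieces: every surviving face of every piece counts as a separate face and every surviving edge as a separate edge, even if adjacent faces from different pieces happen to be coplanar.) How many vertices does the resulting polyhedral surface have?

24

A regular icosahedron: V=12, E=30, F=20.
Attach a 14-gonal pyramid (V=15, E=28, F=15) along a 3-gon: merge 3 vertices and 3 edges, delete both glued faces → V=24, E=55, F=33.
Check: V − E + F = 24 − 55 + 33 = 2.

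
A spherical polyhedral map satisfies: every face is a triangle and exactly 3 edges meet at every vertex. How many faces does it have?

Each face has 3 edges and each edge borders two faces, so 2E = 3F.
Each vertex has degree 3, so 3V = 2E and hence V = 3F/3.
Euler: V − E + F = 2 ⇒ (3F/3) − (3F/2) + F = 2.
Multiply by 6: (6 − 9 + 6)F = 12, i.e. 3F = 12.
So F = 4, E = 3·4/2 = 6, V = 3·4/3 = 4.

4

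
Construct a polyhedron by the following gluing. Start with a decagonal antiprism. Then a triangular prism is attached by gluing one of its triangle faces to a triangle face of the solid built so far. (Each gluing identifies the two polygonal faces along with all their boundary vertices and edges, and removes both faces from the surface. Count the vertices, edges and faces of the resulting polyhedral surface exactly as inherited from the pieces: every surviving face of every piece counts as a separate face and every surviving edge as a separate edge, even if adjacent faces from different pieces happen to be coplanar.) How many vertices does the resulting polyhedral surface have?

A decagonal antiprism: V=20, E=40, F=22.
Attach a triangular prism (V=6, E=9, F=5) along a 3-gon: merge 3 vertices and 3 edges, delete both glued faces → V=23, E=46, F=25.
Check: V − E + F = 23 − 46 + 25 = 2.

23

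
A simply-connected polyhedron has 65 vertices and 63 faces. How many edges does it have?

Here V − E + F = 2.
E = V + F − (2) = 65 + 63 − (2) = 126.

126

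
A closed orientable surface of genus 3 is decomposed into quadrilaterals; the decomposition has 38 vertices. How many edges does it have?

84

χ = 2 − 2·3 = -4, and every face is a square so 4F = 2E.
V − E + F = -4 with E = 4F/2 gives 38 − (4/2 − 1)·F = -4, so F = 42 and E = 84.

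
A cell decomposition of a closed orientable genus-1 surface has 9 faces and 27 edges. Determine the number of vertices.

18

For a closed orientable surface of genus 1, χ = 2 − 2·1 = 0.
V = 0 + E − F = 0 + 27 − 9 = 18.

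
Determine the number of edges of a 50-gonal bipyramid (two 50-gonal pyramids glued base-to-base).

A bipyramid over an n-gon has 2n triangular faces and n + 2 vertices: V = 50 + 2 = 52, E = 3·50 = 150, F = 2·50 = 100.

150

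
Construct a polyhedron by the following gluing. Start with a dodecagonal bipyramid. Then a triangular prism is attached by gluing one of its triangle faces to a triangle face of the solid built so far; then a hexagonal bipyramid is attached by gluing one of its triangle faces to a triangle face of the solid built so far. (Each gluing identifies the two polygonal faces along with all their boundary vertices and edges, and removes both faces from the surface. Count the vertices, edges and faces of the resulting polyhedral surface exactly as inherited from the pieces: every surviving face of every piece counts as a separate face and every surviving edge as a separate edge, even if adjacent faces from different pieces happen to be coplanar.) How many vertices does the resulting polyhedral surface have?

22

A dodecagonal bipyramid: V=14, E=36, F=24.
Attach a triangular prism (V=6, E=9, F=5) along a 3-gon: merge 3 vertices and 3 edges, delete both glued faces → V=17, E=42, F=27.
Attach a hexagonal bipyramid (V=8, E=18, F=12) along a 3-gon: merge 3 vertices and 3 edges, delete both glued faces → V=22, E=57, F=37.
Check: V − E + F = 22 − 57 + 37 = 2.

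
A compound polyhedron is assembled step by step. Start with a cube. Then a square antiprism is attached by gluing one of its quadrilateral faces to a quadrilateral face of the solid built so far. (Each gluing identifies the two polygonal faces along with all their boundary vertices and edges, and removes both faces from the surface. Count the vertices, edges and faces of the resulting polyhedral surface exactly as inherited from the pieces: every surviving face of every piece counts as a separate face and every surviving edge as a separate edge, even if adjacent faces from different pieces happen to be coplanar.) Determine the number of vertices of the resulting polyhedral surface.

A cube: V=8, E=12, F=6.
Attach a square antiprism (V=8, E=16, F=10) along a 4-gon: merge 4 vertices and 4 edges, delete both glued faces → V=12, E=24, F=14.
Check: V − E + F = 12 − 24 + 14 = 2.

12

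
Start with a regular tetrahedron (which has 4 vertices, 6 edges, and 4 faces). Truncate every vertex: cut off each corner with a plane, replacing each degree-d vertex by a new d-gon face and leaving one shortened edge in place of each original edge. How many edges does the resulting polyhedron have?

Truncation replaces each original edge-end by a new vertex, so V′ = 2E = 12.
Each original edge survives, and each old vertex of degree d contributes d new edges; summing degrees gives Σd = 2E, so E′ = E + 2E = 3E = 18.
Each original face survives and each original vertex becomes one new face: F′ = F + V = 8.

18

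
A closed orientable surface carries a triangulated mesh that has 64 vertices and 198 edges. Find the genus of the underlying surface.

2

Every face is a triangle and each edge borders two faces, so 3F = 2·198, giving F = 132.
χ = V − E + F = 64 − 198 + 132 = -2.
For a closed orientable surface χ = 2 − 2g, so g = (2 − (-2))/2 = 2.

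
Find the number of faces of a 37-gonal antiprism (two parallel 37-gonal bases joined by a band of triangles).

76

An antiprism on an n-gon has two n-gon caps and 2n triangles: V = 2·37 = 74, E = 4·37 = 148, F = 2·37 + 2 = 76.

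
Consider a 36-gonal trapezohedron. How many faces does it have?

72

The n-trapezohedron (dual of the n-antiprism) has V = 2·36 + 2 = 74, E = 4·36 = 144, F = 2·36 = 72.
Check: V − E + F = 74 − 144 + 72 = 2.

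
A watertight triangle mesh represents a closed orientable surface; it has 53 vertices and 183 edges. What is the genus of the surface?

5

Every face is a triangle and each edge borders two faces, so 3F = 2·183, giving F = 122.
χ = V − E + F = 53 − 183 + 122 = -8.
For a closed orientable surface χ = 2 − 2g, so g = (2 − (-8))/2 = 5.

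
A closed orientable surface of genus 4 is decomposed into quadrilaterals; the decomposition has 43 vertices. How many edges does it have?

χ = 2 − 2·4 = -6, and every face is a square so 4F = 2E.
V − E + F = -6 with E = 4F/2 gives 43 − (4/2 − 1)·F = -6, so F = 49 and E = 98.

98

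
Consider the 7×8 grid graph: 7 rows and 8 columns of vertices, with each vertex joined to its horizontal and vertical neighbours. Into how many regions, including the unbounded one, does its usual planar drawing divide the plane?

The grid has V = 7·8 = 56 vertices and E = 7·7 + 8·6 = 97 edges.
F = 2 − V + E = 2 − 56 + 97 = 43.

43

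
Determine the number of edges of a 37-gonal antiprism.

148

An antiprism on an n-gon has two n-gon caps and 2n triangles: V = 2·37 = 74, E = 4·37 = 148, F = 2·37 + 2 = 76.
Check: V − E + F = 74 − 148 + 76 = 2.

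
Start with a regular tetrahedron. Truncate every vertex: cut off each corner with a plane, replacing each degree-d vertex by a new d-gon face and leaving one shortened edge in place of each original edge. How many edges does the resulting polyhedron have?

The base solid has V = 4, E = 6, F = 4.
Truncation replaces each original edge-end by a new vertex, so V′ = 2E = 12.
Each original edge survives, and each old vertex of degree d contributes d new edges; summing degrees gives Σd = 2E, so E′ = E + 2E = 3E = 18.
Each original face survives and each original vertex becomes one new face: F′ = F + V = 8.

18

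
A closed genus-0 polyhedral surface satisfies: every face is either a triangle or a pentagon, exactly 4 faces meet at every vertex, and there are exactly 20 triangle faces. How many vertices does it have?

30

Let x be the number of pentagons; then F = 20 + x.
Edge–face incidences: 2E = 3·20 + 5·x = 60 + 5x.
Every vertex has degree 4, so 4V = 2E.
Euler: V − E + F = 2 ⇒ (2E)/4 − E + (20 + x) = 2.
Multiply by 8: 2·(2E) − 4·(2E) + 8·(20 + x) = 16, i.e. 160 + 8x − 2·(60 + 5x) = 16.
Collecting terms: −2x + 40 = 16, so −2x = −24, so x = 12.
Then 2E = 60 + 5·12 = 120, so E = 60, V = 2E/4 = 30, F = 20 + 12 = 32.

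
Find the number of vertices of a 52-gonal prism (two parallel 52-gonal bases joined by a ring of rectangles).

104

A prism on an n-gon has two n-gon bases and n rectangular sides: V = 2·52 = 104, E = 3·52 = 156, F = 52 + 2 = 54.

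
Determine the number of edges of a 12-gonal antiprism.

An antiprism on an n-gon has two n-gon caps and 2n triangles: V = 2·12 = 24, E = 4·12 = 48, F = 2·12 + 2 = 26.

48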